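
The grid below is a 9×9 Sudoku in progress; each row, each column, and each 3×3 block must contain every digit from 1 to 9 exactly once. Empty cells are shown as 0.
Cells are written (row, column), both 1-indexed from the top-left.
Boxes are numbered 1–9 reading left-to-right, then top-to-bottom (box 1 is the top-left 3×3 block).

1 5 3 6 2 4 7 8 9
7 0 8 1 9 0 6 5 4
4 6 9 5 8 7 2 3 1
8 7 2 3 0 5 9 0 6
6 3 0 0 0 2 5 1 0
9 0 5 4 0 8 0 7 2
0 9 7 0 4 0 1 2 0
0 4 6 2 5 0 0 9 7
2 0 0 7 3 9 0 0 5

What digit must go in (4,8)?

4

Row 4 already contains {2, 3, 5, 6, 7, 8, 9}.
Column 8 already contains {1, 2, 3, 5, 7, 8, 9}.
Its 3×3 block (box 6) already contains {1, 2, 5, 6, 7, 9}.
The only value from 1–9 not eliminated is 4, so (4,8) = 4.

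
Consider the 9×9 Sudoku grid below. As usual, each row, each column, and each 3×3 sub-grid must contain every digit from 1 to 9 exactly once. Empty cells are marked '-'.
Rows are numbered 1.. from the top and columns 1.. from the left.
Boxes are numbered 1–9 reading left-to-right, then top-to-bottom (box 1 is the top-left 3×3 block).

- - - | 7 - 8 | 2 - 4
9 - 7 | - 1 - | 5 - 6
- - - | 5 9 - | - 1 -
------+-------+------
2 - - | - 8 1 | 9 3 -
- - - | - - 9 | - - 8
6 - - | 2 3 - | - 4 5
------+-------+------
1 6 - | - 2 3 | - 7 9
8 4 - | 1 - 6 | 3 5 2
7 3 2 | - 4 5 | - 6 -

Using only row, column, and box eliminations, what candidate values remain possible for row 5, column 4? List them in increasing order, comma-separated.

Row 5 already contains {8, 9}.
Column 4 already contains {1, 2, 5, 7}.
Its 3×3 block (box 5) already contains {1, 2, 3, 8, 9}.
Removing those from 1–9 leaves {4, 6} as the candidates for row 5, column 4.

4,6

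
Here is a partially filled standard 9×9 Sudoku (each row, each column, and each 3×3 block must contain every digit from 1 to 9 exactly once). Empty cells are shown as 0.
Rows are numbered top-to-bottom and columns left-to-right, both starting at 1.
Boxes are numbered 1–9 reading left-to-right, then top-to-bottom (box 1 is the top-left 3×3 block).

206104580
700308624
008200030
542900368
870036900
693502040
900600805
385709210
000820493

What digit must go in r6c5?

8

Cell r6c5 itself could take any of {1, 7, 8} by direct elimination.
Consider where 8 can go in column 5.
r1c5 is out (row 1 already has a 8). r2c5 is out (row 2 already has a 8). r3c5 is out (row 3 already has a 8). r4c5 is out (row 4 already has a 8). The remaining empty cells in column 5 are similarly blocked.
So the only cell in column 5 that can hold 8 is r6c5.
Therefore r6c5 = 8.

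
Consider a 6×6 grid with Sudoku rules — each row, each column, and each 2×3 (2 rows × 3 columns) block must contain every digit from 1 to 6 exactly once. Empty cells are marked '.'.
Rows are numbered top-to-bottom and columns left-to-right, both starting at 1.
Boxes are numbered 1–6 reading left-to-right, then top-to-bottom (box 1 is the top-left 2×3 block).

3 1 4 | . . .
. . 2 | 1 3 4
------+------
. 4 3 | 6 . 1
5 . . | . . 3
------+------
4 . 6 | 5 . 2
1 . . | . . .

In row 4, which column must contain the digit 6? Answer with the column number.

Consider where 6 can go in row 4.
R4C3 is out (column 3 already has a 6).
R4C4 is out (column 4 already has a 6).
R4C5 is out (box 4 already has a 6).
So the only cell in row 4 that can hold 6 is R4C2.
That is column 2.

2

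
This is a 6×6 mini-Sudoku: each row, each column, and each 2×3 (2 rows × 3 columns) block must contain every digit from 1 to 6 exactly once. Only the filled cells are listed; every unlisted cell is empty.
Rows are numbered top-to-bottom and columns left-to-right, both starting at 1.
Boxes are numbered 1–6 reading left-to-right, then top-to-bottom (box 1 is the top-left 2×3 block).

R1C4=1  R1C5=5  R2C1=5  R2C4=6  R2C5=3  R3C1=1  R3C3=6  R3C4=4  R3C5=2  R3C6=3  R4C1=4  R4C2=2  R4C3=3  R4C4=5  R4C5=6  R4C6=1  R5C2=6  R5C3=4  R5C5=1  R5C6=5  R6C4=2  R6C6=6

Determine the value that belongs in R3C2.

5

Row 3 already contains {1, 2, 3, 4, 6}.
Column 2 already contains {2, 6}.
Its 2×3 block (box 3) already contains {1, 2, 3, 4, 6}.
The only value from 1–6 not eliminated is 5, so R3C2 = 5.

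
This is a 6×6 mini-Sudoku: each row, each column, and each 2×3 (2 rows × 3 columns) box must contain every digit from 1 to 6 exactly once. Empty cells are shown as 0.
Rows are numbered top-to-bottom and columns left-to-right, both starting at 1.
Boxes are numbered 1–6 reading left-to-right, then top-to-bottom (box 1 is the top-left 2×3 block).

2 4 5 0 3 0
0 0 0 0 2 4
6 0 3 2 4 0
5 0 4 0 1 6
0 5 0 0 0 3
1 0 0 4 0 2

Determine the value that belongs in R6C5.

Cell R6C5 itself could take any of {5, 6} by direct elimination.
Consider where 5 can go in box 6.
R5C4 is out (row 5 already has a 5).
R5C5 is out (row 5 already has a 5).
So the only cell in box 6 that can hold 5 is R6C5.
Therefore R6C5 = 5.

5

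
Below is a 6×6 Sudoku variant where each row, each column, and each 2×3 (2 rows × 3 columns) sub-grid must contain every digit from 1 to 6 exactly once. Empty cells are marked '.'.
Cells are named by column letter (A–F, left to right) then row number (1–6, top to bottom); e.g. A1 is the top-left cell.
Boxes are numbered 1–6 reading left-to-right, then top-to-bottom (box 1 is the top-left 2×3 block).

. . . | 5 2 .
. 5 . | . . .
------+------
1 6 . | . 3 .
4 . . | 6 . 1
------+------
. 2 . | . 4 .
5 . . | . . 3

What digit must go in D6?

2

Cell D6 itself could take any of {1, 2} by direct elimination.
Consider where 2 can go in row 6.
B6 is out (column B already has a 2).
C6 is out (box 5 already has a 2).
E6 is out (column E already has a 2).
So the only cell in row 6 that can hold 2 is D6.
Therefore D6 = 2.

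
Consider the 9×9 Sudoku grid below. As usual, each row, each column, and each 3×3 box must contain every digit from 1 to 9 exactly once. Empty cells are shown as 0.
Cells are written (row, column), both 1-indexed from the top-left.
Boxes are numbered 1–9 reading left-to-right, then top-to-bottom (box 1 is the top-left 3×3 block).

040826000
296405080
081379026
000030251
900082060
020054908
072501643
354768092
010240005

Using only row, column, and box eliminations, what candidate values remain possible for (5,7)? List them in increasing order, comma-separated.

Row 5 already contains {2, 6, 8, 9}.
Column 7 already contains {2, 6, 9}.
Its 3×3 block (box 6) already contains {1, 2, 5, 6, 8, 9}.
Removing those from 1–9 leaves {3, 4, 7} as the candidates for (5,7).

3,4,7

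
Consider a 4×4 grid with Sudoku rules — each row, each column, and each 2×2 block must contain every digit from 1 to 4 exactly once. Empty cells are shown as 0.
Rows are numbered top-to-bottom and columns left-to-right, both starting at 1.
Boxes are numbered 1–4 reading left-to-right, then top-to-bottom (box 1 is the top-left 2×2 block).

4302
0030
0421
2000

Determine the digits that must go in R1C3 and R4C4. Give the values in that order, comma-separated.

1,3

For R1C3:
  Row 1 already contains {2, 3, 4}.
  Column 3 already contains {2, 3}.
  Its 2×2 block (box 2) already contains {2, 3}.
  The only value from 1–4 not eliminated is 1, so R1C3 = 1.
For R4C4:
  Consider where 3 can go in box 4.
  R4C3 is out (column 3 already has a 3).
  So the only cell in box 4 that can hold 3 is R4C4.
  So R4C4 = 3.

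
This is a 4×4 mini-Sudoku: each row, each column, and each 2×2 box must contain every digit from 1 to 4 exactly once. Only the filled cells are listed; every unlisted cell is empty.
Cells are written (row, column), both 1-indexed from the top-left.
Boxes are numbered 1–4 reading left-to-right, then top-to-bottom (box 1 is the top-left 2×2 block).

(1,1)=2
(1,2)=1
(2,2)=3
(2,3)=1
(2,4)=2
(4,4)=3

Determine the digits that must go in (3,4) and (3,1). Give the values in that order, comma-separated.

1,3

For (3,4):
  Consider where 1 can go in column 4.
  (1,4) is out (row 1 already has a 1).
  So the only cell in column 4 that can hold 1 is (3,4).
  So (3,4) = 1.
For (3,1):
  Consider where 3 can go in box 3.
  (3,2) is out (column 2 already has a 3).
  (4,1) is out (row 4 already has a 3).
  (4,2) is out (row 4 already has a 3).
  So the only cell in box 3 that can hold 3 is (3,1).
  So (3,1) = 3.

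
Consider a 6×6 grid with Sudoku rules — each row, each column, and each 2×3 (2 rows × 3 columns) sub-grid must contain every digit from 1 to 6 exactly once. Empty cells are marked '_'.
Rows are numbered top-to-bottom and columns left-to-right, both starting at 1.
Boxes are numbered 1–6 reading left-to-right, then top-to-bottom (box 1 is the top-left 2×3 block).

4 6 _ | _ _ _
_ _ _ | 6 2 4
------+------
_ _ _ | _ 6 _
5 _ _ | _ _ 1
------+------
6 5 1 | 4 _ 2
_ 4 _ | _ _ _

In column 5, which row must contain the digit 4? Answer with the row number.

4

Consider where 4 can go in column 5.
r1c5 is out (row 1 already has a 4).
r5c5 is out (row 5 already has a 4).
r6c5 is out (row 6 already has a 4).
So the only cell in column 5 that can hold 4 is r4c5.
That is row 4.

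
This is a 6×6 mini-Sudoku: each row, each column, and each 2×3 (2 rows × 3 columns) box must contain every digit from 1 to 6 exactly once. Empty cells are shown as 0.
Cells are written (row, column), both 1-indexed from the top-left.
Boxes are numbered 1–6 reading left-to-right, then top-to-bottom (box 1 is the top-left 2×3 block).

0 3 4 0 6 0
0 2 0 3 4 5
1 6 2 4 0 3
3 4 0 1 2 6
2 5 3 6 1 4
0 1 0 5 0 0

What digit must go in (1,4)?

Row 1 already contains {3, 4, 6}.
Column 4 already contains {1, 3, 4, 5, 6}.
Its 2×3 block (box 2) already contains {3, 4, 5, 6}.
The only value from 1–6 not eliminated is 2, so (1,4) = 2.

2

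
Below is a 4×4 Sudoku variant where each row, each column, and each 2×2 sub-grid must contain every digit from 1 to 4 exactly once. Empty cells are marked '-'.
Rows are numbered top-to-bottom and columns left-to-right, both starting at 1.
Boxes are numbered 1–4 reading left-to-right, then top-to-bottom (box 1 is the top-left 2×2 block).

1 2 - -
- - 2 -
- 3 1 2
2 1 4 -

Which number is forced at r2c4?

1

Cell r2c4 itself could take any of {1, 3, 4} by direct elimination.
Consider where 1 can go in column 4.
r1c4 is out (row 1 already has a 1).
r4c4 is out (row 4 already has a 1).
So the only cell in column 4 that can hold 1 is r2c4.
Therefore r2c4 = 1.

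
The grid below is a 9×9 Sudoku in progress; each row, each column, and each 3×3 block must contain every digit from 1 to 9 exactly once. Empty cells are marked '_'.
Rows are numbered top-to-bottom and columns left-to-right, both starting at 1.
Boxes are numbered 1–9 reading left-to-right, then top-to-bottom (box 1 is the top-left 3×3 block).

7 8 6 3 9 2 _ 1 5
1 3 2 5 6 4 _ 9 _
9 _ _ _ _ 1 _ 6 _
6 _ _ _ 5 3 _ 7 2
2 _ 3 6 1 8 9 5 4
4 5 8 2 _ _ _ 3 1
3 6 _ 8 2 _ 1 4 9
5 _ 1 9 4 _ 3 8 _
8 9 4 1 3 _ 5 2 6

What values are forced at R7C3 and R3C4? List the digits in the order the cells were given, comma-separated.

For R7C3:
  Row 7 already contains {1, 2, 3, 4, 6, 8, 9}.
  Column 3 already contains {1, 2, 3, 4, 6, 8}.
  Its 3×3 block (box 7) already contains {1, 3, 4, 5, 6, 8, 9}.
  The only value from 1–9 not eliminated is 7, so R7C3 = 7.
For R3C4:
  Row 3 already contains {1, 6, 9}.
  Column 4 already contains {1, 2, 3, 5, 6, 8, 9}.
  Its 3×3 block (box 2) already contains {1, 2, 3, 4, 5, 6, 9}.
  The only value from 1–9 not eliminated is 7, so R3C4 = 7.

7,7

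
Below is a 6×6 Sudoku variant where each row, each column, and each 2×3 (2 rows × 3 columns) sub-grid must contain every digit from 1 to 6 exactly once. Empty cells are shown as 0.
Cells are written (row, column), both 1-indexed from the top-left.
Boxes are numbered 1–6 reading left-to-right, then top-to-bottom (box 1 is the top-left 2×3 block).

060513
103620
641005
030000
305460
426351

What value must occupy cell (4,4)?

1

Cell (4,4) itself could take any of {1, 2} by direct elimination.
Consider where 1 can go in row 4.
(4,1) is out (column 1 already has a 1).
(4,3) is out (column 3 already has a 1).
(4,5) is out (column 5 already has a 1).
(4,6) is out (column 6 already has a 1).
So the only cell in row 4 that can hold 1 is (4,4).
Therefore (4,4) = 1.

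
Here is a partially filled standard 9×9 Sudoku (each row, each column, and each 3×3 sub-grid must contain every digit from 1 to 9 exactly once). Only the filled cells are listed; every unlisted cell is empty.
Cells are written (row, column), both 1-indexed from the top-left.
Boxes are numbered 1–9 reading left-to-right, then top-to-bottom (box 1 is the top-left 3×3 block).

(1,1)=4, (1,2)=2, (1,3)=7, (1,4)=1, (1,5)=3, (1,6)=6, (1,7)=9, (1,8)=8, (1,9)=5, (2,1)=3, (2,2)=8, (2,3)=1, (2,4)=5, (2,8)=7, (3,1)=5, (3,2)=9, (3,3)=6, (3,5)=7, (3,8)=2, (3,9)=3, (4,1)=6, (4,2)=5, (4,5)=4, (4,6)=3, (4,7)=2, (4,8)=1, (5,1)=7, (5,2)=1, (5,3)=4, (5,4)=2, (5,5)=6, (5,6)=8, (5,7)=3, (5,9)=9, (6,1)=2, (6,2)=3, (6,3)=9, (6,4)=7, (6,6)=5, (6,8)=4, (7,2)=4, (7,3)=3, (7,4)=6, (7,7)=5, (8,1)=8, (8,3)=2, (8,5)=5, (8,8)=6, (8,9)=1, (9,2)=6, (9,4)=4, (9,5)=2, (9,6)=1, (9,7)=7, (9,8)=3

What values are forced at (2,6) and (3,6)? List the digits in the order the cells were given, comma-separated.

For (2,6):
  Consider where 2 can go in row 2.
  (2,5) is out (column 5 already has a 2).
  (2,7) is out (column 7 already has a 2).
  (2,9) is out (box 3 already has a 2).
  So the only cell in row 2 that can hold 2 is (2,6).
  So (2,6) = 2.
For (3,6):
  Row 3 already contains {2, 3, 5, 6, 7, 9}.
  Column 6 already contains {1, 3, 5, 6, 8}.
  Its 3×3 block (box 2) already contains {1, 3, 5, 6, 7}.
  The only value from 1–9 not eliminated is 4, so (3,6) = 4.

2,4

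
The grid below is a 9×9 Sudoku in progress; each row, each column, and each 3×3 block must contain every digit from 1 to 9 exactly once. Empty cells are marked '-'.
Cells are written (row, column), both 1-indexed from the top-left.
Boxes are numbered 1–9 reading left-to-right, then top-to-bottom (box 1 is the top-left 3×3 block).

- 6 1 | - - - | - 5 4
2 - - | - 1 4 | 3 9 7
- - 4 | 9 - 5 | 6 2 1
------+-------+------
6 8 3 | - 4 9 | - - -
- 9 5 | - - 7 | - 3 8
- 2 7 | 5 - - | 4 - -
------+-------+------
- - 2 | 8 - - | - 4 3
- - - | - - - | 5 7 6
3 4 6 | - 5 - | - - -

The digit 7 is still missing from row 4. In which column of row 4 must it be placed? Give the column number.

Consider where 7 can go in row 4.
(4,4) is out (box 5 already has a 7).
(4,8) is out (column 8 already has a 7).
(4,9) is out (column 9 already has a 7).
So the only cell in row 4 that can hold 7 is (4,7).
That is column 7.

7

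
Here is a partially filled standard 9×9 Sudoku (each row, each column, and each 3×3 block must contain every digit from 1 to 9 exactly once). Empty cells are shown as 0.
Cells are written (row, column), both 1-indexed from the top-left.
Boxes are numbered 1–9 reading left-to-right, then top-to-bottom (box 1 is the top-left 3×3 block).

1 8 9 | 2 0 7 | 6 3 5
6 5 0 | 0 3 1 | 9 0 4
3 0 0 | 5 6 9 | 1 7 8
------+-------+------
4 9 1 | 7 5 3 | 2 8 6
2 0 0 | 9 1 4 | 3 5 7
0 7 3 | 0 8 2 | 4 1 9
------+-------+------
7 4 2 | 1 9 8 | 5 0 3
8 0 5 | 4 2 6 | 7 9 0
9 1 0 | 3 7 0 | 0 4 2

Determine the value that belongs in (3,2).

2

Row 3 already contains {1, 3, 5, 6, 7, 8, 9}.
Column 2 already contains {1, 4, 5, 7, 8, 9}.
Its 3×3 block (box 1) already contains {1, 3, 5, 6, 8, 9}.
The only value from 1–9 not eliminated is 2, so (3,2) = 2.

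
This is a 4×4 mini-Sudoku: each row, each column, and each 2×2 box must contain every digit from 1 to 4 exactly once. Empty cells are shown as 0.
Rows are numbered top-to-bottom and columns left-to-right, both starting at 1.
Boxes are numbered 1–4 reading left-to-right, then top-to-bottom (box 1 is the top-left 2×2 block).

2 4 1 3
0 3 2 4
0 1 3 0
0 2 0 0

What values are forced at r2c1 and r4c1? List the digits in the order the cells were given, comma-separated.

1,3

For r2c1:
  Row 2 already contains {2, 3, 4}.
  Column 1 already contains {2}.
  Its 2×2 block (box 1) already contains {2, 3, 4}.
  The only value from 1–4 not eliminated is 1, so r2c1 = 1.
For r4c1:
  Consider where 3 can go in box 3.
  r3c1 is out (row 3 already has a 3).
  So the only cell in box 3 that can hold 3 is r4c1.
  So r4c1 = 3.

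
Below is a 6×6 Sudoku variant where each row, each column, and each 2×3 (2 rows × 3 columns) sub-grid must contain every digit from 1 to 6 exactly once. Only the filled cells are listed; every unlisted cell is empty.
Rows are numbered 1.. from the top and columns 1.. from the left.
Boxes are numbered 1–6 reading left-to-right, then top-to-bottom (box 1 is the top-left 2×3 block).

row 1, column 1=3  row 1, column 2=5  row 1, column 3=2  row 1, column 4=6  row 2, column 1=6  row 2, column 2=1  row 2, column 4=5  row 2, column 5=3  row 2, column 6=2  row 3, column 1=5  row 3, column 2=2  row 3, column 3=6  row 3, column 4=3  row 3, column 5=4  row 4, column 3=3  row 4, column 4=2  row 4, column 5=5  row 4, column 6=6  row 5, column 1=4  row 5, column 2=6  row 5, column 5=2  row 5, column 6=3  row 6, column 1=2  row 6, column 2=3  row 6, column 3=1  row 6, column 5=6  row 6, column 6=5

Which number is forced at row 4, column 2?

4

Row 4 already contains {2, 3, 5, 6}.
Column 2 already contains {1, 2, 3, 5, 6}.
Its 2×3 block (box 3) already contains {2, 3, 5, 6}.
The only value from 1–6 not eliminated is 4, so row 4, column 2 = 4.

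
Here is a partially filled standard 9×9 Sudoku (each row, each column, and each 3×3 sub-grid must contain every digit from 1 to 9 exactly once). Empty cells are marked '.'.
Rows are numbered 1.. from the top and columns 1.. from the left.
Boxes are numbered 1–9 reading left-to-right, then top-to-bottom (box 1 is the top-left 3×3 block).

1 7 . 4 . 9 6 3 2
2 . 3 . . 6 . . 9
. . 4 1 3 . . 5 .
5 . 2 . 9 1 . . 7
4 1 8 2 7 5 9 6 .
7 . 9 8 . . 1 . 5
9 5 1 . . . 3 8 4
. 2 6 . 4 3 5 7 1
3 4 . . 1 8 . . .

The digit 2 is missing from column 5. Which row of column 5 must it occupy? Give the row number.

7

Consider where 2 can go in column 5.
row 1, column 5 is out (row 1 already has a 2).
row 2, column 5 is out (row 2 already has a 2).
row 6, column 5 is out (box 5 already has a 2).
So the only cell in column 5 that can hold 2 is row 7, column 5.
That is row 7.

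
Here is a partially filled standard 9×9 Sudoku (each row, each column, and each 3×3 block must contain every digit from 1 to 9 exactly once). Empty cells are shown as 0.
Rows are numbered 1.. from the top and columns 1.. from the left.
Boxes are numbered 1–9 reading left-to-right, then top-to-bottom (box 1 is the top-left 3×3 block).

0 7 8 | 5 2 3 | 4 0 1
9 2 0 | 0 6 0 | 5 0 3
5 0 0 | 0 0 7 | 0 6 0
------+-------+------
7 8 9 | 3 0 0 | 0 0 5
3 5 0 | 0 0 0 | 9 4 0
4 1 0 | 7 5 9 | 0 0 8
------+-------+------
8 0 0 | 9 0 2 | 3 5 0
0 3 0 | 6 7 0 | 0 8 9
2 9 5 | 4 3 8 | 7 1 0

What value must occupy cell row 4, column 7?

1

Cell row 4, column 7 itself could take any of {1, 2, 6} by direct elimination.
Consider where 1 can go in box 6.
row 4, column 8 is out (column 8 already has a 1).
row 5, column 9 is out (column 9 already has a 1).
row 6, column 7 is out (row 6 already has a 1).
row 6, column 8 is out (row 6 already has a 1).
So the only cell in box 6 that can hold 1 is row 4, column 7.
Therefore row 4, column 7 = 1.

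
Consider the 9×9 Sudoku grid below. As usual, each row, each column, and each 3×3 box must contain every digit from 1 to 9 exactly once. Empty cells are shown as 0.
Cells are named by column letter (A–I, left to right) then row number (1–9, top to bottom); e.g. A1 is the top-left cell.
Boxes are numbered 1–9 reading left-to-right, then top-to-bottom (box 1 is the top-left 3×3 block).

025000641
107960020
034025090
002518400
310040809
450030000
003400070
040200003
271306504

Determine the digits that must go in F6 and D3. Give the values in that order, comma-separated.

9,1

For F6:
  Consider where 9 can go in box 5.
  D5 is out (row 5 already has a 9).
  F5 is out (row 5 already has a 9).
  D6 is out (column D already has a 9).
  So the only cell in box 5 that can hold 9 is F6.
  So F6 = 9.
For D3:
  Consider where 1 can go in row 3.
  A3 is out (column A already has a 1).
  G3 is out (box 3 already has a 1).
  I3 is out (column I already has a 1).
  So the only cell in row 3 that can hold 1 is D3.
  So D3 = 1.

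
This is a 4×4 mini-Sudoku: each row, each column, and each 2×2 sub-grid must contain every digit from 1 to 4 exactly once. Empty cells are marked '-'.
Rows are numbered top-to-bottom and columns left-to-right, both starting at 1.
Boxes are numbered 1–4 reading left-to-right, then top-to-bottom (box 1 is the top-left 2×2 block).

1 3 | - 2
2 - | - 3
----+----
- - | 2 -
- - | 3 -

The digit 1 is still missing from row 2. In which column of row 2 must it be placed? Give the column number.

Consider where 1 can go in row 2.
r2c2 is out (box 1 already has a 1).
So the only cell in row 2 that can hold 1 is r2c3.
That is column 3.

3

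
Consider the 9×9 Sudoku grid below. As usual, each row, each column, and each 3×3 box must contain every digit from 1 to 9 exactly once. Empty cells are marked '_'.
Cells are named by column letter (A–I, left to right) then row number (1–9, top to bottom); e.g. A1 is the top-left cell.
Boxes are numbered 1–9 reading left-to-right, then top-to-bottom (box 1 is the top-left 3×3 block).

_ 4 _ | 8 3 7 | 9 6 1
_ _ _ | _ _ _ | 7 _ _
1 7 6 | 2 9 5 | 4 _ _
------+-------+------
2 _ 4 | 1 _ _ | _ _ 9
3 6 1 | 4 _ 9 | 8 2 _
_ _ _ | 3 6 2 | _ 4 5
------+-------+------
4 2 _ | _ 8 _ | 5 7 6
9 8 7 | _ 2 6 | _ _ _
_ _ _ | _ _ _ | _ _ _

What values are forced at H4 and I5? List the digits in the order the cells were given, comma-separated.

3,7

For H4:
  Row 4 already contains {1, 2, 4, 9}.
  Column H already contains {2, 4, 6, 7}.
  Its 3×3 block (box 6) already contains {2, 4, 5, 8, 9}.
  The only value from 1–9 not eliminated is 3, so H4 = 3.
For I5:
  Row 5 already contains {1, 2, 3, 4, 6, 8, 9}.
  Column I already contains {1, 5, 6, 9}.
  Its 3×3 block (box 6) already contains {2, 4, 5, 8, 9}.
  The only value from 1–9 not eliminated is 7, so I5 = 7.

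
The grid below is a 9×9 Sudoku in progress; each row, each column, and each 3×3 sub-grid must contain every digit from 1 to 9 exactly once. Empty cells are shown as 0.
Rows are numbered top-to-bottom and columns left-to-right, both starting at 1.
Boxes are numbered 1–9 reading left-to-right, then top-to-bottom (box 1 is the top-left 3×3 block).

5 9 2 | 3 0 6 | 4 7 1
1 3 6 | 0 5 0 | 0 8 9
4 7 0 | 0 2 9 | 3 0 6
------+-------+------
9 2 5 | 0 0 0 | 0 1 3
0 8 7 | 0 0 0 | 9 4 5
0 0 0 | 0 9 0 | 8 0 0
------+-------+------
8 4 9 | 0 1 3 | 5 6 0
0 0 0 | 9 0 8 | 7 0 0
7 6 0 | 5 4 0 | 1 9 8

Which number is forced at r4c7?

6

Row 4 already contains {1, 2, 3, 5, 9}.
Column 7 already contains {1, 3, 4, 5, 7, 8, 9}.
Its 3×3 block (box 6) already contains {1, 3, 4, 5, 8, 9}.
The only value from 1–9 not eliminated is 6, so r4c7 = 6.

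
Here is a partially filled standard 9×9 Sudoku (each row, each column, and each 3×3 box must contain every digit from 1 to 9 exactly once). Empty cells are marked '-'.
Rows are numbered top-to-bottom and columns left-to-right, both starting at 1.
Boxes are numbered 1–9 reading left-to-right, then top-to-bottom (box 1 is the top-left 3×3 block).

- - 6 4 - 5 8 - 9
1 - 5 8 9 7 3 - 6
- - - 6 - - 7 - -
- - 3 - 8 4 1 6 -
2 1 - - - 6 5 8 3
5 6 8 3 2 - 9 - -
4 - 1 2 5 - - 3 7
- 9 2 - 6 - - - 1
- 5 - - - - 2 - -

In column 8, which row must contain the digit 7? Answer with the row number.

6

Consider where 7 can go in column 8.
r1c8 is out (box 3 already has a 7).
r2c8 is out (row 2 already has a 7).
r3c8 is out (row 3 already has a 7).
r8c8 is out (box 9 already has a 7).
r9c8 is out (box 9 already has a 7).
So the only cell in column 8 that can hold 7 is r6c8.
That is row 6.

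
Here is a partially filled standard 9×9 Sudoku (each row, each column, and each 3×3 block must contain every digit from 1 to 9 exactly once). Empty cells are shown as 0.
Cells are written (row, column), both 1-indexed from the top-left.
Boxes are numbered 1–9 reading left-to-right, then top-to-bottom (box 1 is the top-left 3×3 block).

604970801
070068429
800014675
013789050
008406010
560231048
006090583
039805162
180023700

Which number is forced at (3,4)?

3

Row 3 already contains {1, 4, 5, 6, 7, 8}.
Column 4 already contains {2, 4, 7, 8, 9}.
Its 3×3 block (box 2) already contains {1, 4, 6, 7, 8, 9}.
The only value from 1–9 not eliminated is 3, so (3,4) = 3.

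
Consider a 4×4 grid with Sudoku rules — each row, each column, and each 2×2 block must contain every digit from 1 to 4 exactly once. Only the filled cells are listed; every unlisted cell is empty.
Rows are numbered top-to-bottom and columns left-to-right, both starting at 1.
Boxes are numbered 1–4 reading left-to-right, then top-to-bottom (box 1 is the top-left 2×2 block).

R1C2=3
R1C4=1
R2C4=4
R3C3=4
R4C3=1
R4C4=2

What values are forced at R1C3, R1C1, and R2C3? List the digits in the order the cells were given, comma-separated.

2,4,3

For R1C3:
  Row 1 already contains {1, 3}.
  Column 3 already contains {1, 4}.
  Its 2×2 block (box 2) already contains {1, 4}.
  The only value from 1–4 not eliminated is 2, so R1C3 = 2.
For R1C1:
  Consider where 4 can go in box 1.
  R2C1 is out (row 2 already has a 4).
  R2C2 is out (row 2 already has a 4).
  So the only cell in box 1 that can hold 4 is R1C1.
  So R1C1 = 4.
For R2C3:
  Consider where 3 can go in column 3.
  R1C3 is out (row 1 already has a 3).
  So the only cell in column 3 that can hold 3 is R2C3.
  So R2C3 = 3.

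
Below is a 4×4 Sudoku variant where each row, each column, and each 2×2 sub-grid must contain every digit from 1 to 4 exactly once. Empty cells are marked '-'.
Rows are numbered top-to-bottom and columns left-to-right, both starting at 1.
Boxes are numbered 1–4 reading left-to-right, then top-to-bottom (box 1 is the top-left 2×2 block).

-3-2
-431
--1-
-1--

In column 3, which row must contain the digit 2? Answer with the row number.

Consider where 2 can go in column 3.
R1C3 is out (row 1 already has a 2).
So the only cell in column 3 that can hold 2 is R4C3.
That is row 4.

4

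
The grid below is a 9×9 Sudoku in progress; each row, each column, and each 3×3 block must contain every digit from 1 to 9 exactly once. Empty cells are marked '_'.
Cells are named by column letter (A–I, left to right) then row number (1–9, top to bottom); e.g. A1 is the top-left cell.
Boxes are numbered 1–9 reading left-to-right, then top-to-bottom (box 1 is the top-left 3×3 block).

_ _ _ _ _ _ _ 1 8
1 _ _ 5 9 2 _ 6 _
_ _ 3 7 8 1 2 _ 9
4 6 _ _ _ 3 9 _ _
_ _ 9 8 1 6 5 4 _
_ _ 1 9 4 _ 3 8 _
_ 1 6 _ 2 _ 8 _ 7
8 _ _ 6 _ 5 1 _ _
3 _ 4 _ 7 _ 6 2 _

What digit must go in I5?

Row 5 already contains {1, 4, 5, 6, 8, 9}.
Column I already contains {7, 8, 9}.
Its 3×3 block (box 6) already contains {3, 4, 5, 8, 9}.
The only value from 1–9 not eliminated is 2, so I5 = 2.

2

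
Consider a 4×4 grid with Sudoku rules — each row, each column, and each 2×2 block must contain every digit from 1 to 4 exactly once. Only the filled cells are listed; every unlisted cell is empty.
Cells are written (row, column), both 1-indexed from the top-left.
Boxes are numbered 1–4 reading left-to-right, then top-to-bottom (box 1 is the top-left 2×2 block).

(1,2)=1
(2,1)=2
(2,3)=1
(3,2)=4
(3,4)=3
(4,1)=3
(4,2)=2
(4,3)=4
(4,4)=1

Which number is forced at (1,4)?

2

Cell (1,4) itself could take any of {2, 4} by direct elimination.
Consider where 2 can go in column 4.
(2,4) is out (row 2 already has a 2).
So the only cell in column 4 that can hold 2 is (1,4).
Therefore (1,4) = 2.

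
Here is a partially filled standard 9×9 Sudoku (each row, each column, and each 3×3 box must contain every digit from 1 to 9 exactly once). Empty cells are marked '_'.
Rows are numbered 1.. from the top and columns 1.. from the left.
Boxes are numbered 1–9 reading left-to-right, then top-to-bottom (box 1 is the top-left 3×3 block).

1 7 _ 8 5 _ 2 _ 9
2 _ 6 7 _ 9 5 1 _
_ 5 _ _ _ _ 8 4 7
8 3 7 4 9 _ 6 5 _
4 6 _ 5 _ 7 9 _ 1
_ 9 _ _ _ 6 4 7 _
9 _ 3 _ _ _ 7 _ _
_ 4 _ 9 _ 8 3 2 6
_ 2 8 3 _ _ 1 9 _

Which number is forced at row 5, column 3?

2

Row 5 already contains {1, 4, 5, 6, 7, 9}.
Column 3 already contains {3, 6, 7, 8}.
Its 3×3 block (box 4) already contains {3, 4, 6, 7, 8, 9}.
The only value from 1–9 not eliminated is 2, so row 5, column 3 = 2.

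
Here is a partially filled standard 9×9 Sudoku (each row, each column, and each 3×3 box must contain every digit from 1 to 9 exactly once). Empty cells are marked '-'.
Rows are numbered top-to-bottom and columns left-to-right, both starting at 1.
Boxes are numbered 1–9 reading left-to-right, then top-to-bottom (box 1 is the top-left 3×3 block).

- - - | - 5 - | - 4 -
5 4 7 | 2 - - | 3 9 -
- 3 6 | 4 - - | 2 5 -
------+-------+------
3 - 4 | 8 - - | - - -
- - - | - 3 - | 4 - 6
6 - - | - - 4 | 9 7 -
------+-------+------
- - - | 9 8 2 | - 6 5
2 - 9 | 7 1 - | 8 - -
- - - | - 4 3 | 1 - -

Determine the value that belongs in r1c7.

6

Cell r1c7 itself could take any of {6, 7} by direct elimination.
Consider where 6 can go in column 7.
r4c7 is out (box 6 already has a 6).
r7c7 is out (row 7 already has a 6).
So the only cell in column 7 that can hold 6 is r1c7.
Therefore r1c7 = 6.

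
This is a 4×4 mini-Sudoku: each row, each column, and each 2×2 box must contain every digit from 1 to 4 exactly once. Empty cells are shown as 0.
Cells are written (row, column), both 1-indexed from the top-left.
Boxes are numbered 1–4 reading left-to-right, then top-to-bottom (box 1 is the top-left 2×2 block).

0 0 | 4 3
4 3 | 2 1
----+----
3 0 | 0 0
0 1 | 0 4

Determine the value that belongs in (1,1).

Cell (1,1) itself could take any of {1, 2} by direct elimination.
Consider where 1 can go in row 1.
(1,2) is out (column 2 already has a 1).
So the only cell in row 1 that can hold 1 is (1,1).
Therefore (1,1) = 1.

1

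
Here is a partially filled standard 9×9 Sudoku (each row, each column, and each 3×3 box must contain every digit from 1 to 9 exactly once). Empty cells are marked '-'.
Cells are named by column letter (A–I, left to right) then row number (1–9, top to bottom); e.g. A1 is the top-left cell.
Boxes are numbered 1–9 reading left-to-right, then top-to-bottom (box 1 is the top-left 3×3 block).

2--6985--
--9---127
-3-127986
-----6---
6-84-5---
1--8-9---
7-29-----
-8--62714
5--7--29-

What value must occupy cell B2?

6

Cell B2 itself could take any of {4, 5, 6} by direct elimination.
Consider where 6 can go in row 2.
A2 is out (column A already has a 6).
D2 is out (column D already has a 6).
E2 is out (column E already has a 6).
F2 is out (column F already has a 6).
So the only cell in row 2 that can hold 6 is B2.
Therefore B2 = 6.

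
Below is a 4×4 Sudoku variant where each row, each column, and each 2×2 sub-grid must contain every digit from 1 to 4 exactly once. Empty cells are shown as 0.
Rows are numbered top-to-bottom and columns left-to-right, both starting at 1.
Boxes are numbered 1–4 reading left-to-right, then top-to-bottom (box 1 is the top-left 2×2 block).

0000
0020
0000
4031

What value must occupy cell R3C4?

2

Cell R3C4 itself could take any of {2, 4} by direct elimination.
Consider where 2 can go in box 4.
R3C3 is out (column 3 already has a 2).
So the only cell in box 4 that can hold 2 is R3C4.
Therefore R3C4 = 2.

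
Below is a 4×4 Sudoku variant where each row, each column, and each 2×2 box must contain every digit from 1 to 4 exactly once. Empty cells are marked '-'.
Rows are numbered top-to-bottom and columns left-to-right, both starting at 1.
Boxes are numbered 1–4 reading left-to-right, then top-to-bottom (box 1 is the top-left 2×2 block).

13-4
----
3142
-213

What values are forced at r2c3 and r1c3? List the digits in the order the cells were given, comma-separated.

For r2c3:
  Consider where 3 can go in row 2.
  r2c1 is out (column 1 already has a 3).
  r2c2 is out (column 2 already has a 3).
  r2c4 is out (column 4 already has a 3).
  So the only cell in row 2 that can hold 3 is r2c3.
  So r2c3 = 3.
For r1c3:
  Row 1 already contains {1, 3, 4}.
  Column 3 already contains {1, 4}.
  Its 2×2 block (box 2) already contains {4}.
  The only value from 1–4 not eliminated is 2, so r1c3 = 2.

3,2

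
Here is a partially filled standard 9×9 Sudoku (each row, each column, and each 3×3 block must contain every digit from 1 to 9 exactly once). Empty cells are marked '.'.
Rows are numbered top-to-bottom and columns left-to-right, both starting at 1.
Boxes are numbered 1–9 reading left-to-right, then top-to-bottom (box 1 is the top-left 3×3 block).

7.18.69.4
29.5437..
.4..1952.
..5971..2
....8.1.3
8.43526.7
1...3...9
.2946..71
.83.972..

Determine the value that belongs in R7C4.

Row 7 already contains {1, 3, 9}.
Column 4 already contains {3, 4, 5, 8, 9}.
Its 3×3 block (box 8) already contains {3, 4, 6, 7, 9}.
The only value from 1–9 not eliminated is 2, so R7C4 = 2.

2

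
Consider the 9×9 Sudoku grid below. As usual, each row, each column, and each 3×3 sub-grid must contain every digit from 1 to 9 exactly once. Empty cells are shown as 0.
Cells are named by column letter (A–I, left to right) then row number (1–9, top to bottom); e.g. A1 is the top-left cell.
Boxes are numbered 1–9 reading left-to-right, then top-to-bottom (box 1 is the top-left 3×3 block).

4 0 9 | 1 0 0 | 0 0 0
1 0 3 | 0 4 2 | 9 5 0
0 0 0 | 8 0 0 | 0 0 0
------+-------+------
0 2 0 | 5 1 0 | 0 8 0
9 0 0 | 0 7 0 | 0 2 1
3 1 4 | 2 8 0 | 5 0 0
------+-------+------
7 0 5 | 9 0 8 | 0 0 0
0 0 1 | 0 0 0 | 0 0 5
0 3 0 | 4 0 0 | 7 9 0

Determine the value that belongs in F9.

Cell F9 itself could take any of {1, 5, 6} by direct elimination.
Consider where 1 can go in column F.
F1 is out (row 1 already has a 1). F3 is out (box 2 already has a 1). F4 is out (row 4 already has a 1). F5 is out (row 5 already has a 1). The remaining empty cells in column F are similarly blocked.
So the only cell in column F that can hold 1 is F9.
Therefore F9 = 1.

1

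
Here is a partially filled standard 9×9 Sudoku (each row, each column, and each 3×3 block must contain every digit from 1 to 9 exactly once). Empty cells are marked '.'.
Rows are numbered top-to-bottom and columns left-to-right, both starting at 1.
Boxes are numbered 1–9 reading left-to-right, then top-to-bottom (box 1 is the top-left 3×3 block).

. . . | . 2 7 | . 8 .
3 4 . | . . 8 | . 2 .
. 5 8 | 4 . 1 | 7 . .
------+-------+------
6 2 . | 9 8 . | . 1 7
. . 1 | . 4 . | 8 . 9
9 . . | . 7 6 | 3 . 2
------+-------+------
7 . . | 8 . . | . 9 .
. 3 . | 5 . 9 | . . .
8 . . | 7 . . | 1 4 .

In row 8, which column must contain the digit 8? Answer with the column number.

9

Consider where 8 can go in row 8.
R8C1 is out (column 1 already has a 8).
R8C3 is out (column 3 already has a 8).
R8C5 is out (column 5 already has a 8).
R8C7 is out (column 7 already has a 8).
R8C8 is out (column 8 already has a 8).
So the only cell in row 8 that can hold 8 is R8C9.
That is column 9.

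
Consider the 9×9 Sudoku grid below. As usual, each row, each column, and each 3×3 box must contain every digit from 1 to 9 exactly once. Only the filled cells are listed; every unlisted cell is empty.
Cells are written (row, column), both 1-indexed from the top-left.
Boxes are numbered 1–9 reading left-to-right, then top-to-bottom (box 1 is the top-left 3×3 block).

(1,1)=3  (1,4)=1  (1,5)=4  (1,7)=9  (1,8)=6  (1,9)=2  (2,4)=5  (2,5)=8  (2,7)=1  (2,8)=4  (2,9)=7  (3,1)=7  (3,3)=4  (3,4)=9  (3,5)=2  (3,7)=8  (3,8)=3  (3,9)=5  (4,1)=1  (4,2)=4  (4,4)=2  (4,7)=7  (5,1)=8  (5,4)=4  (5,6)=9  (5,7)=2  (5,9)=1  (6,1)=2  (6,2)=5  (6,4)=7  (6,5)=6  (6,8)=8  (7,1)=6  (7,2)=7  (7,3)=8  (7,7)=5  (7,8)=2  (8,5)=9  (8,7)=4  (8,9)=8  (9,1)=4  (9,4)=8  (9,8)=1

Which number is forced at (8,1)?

5

Row 8 already contains {4, 8, 9}.
Column 1 already contains {1, 2, 3, 4, 6, 7, 8}.
Its 3×3 block (box 7) already contains {4, 6, 7, 8}.
The only value from 1–9 not eliminated is 5, so (8,1) = 5.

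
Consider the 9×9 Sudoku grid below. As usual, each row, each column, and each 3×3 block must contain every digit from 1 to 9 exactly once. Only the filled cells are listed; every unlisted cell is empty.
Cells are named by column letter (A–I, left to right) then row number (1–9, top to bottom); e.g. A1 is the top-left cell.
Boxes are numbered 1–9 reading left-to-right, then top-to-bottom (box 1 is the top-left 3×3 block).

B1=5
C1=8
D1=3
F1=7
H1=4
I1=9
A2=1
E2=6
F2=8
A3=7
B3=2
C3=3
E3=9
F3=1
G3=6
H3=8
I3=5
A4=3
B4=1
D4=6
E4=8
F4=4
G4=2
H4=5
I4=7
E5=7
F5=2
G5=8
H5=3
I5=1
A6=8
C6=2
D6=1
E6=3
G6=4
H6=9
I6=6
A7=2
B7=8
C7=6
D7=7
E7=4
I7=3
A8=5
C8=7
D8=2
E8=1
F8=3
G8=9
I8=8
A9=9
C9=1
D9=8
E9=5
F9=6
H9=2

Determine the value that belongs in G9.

Row 9 already contains {1, 2, 5, 6, 8, 9}.
Column G already contains {2, 4, 6, 8, 9}.
Its 3×3 block (box 9) already contains {2, 3, 8, 9}.
The only value from 1–9 not eliminated is 7, so G9 = 7.

7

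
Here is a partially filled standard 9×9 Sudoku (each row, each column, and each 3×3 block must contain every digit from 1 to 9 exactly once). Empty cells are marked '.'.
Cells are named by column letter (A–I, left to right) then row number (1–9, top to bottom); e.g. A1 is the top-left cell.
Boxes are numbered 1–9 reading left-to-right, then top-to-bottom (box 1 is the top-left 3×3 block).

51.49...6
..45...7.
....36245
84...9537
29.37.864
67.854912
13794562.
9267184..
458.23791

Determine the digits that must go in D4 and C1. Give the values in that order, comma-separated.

For D4:
  Consider where 2 can go in box 5.
  E4 is out (column E already has a 2).
  F5 is out (row 5 already has a 2).
  So the only cell in box 5 that can hold 2 is D4.
  So D4 = 2.
For C1:
  Consider where 2 can go in column C.
  C3 is out (row 3 already has a 2).
  C4 is out (box 4 already has a 2).
  C5 is out (row 5 already has a 2).
  C6 is out (row 6 already has a 2).
  So the only cell in column C that can hold 2 is C1.
  So C1 = 2.

2,2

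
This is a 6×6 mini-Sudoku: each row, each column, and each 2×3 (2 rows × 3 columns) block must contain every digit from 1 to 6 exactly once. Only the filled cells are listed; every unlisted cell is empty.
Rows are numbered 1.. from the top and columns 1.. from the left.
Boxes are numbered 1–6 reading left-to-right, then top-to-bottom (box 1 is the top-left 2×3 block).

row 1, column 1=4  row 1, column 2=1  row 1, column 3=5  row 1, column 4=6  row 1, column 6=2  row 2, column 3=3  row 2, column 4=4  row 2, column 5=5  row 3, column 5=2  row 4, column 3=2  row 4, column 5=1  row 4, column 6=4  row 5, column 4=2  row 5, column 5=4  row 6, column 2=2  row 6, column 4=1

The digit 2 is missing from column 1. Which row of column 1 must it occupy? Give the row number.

2

Consider where 2 can go in column 1.
row 3, column 1 is out (row 3 already has a 2).
row 4, column 1 is out (row 4 already has a 2).
row 5, column 1 is out (row 5 already has a 2).
row 6, column 1 is out (row 6 already has a 2).
So the only cell in column 1 that can hold 2 is row 2, column 1.
That is row 2.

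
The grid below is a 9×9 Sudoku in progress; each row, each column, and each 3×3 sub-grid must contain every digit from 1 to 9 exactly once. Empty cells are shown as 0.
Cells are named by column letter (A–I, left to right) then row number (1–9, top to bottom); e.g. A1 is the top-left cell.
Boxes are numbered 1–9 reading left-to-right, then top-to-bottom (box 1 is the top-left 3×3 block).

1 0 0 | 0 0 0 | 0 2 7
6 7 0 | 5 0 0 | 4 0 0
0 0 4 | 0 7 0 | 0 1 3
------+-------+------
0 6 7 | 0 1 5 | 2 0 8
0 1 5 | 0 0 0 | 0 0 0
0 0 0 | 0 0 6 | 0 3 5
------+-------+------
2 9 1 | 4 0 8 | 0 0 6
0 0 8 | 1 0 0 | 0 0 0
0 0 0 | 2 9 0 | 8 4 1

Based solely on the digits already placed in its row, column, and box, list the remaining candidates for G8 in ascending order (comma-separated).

3,5,7,9

Row 8 already contains {1, 8}.
Column G already contains {2, 4, 8}.
Its 3×3 block (box 9) already contains {1, 4, 6, 8}.
Removing those from 1–9 leaves {3, 5, 7, 9} as the candidates for G8.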